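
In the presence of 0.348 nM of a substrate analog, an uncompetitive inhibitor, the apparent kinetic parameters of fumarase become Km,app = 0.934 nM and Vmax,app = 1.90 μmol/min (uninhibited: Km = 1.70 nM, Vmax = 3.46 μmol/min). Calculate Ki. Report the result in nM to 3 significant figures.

0.424 nM

Uncompetitive: Vmax,app = Vmax/α (and Km,app = Km/α) with α = 1 + [I]/Ki.
α = Vmax/Vmax,app = 3.46/1.90 = 1.821.
Since α = 1 + [I]/Ki, [I]/Ki = 1.821 − 1 = 0.8211 and Ki = 0.348/0.8211 = 0.424 nM.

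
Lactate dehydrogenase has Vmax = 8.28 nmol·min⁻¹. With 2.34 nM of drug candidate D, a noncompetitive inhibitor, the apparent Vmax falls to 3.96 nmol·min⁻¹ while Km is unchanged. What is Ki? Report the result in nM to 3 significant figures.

Noncompetitive: Vmax,app = Vmax/α with α = 1 + [I]/Ki.
α = Vmax/Vmax,app = 8.28/3.96 = 2.091.
Ki = [I]/(α − 1) = 2.34/1.091 = 2.14 nM.

2.14 nM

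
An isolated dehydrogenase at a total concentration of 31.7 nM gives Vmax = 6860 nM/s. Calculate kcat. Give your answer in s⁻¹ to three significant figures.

216 s⁻¹

kcat = Vmax/[E]total = 6860 nM/s / 31.7 nM = 216 s⁻¹.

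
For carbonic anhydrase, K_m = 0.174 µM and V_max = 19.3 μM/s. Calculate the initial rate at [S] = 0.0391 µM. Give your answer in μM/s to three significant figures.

3.54 μM/s

[S]/(Km+[S]) = 0.0391/0.2131 = 0.1835, the fractional saturation.
v = 0.1835 × Vmax = 0.1835 × 19.3 = 3.54 μM/s.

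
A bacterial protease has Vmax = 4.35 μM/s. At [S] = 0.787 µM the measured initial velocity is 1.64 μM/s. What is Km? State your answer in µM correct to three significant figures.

From v = Vmax[S]/(Km+[S]), Km = [S](Vmax − v)/v.
Km = 0.787 × (4.35 − 1.64) / 1.64 = 2.133/1.64 = 1.30 µM.

1.30 µM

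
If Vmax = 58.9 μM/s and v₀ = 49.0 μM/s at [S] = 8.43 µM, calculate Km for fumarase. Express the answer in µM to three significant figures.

v/Vmax = 49.0/58.9 = 0.8319 = [S]/(Km+[S]).
So Km + [S] = [S]/0.8319 = 10.13 µM, giving Km = 10.13 − 8.43 = 1.70 µM.

1.70 µM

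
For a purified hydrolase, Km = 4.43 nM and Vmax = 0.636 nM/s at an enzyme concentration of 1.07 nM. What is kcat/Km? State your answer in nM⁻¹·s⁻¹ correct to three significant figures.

0.134 nM⁻¹·s⁻¹

kcat = Vmax/[E]total = 0.636/1.07 = 0.594 s⁻¹.
kcat/Km = 0.594/4.43 = 0.134 nM⁻¹·s⁻¹.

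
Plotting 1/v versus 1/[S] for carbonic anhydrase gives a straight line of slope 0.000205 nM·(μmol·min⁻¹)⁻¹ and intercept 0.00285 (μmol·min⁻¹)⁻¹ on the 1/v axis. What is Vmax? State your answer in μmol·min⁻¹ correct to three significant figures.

The y-intercept of a Lineweaver–Burk plot equals 1/Vmax, so Vmax = 1/0.00285 = 351 μmol·min⁻¹.

351 μmol·min⁻¹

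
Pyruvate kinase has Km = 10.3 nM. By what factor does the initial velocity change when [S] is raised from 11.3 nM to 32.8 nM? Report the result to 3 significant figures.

The fractional saturations are [S]/(Km+[S]) = 11.3/21.60 = 0.5231 and 32.8/43.10 = 0.7610.
v₂/v₁ is just their ratio: 0.7610/0.5231 = 1.45.

1.45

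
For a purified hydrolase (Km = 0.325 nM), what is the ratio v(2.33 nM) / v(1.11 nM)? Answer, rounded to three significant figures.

The fractional saturations are [S]/(Km+[S]) = 1.11/1.435 = 0.7735 and 2.33/2.655 = 0.8776.
v₂/v₁ is just their ratio: 0.8776/0.7735 = 1.13.

1.13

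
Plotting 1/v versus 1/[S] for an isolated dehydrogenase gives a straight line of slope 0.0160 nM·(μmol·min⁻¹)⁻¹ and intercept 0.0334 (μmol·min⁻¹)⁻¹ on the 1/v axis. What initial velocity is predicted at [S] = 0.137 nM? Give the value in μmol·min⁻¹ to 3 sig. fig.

6.66 μmol·min⁻¹

The y-intercept is 1/Vmax, so Vmax = 1/0.0334 = 29.9 μmol·min⁻¹.
The slope is Km/Vmax, so Km = 0.0160 × 29.9 = 0.479 nM.
Then v = 29.9 × 0.137/(0.479 + 0.137) = 6.66 μmol·min⁻¹.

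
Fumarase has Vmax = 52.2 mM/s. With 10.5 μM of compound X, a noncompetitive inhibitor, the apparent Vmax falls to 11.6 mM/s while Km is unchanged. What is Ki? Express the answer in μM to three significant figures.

Noncompetitive: Vmax,app = Vmax/α with α = 1 + [I]/Ki.
α = Vmax/Vmax,app = 52.2/11.6 = 4.500.
Ki = [I]/(α − 1) = 10.5/3.500 = 3.00 μM.

3.00 μM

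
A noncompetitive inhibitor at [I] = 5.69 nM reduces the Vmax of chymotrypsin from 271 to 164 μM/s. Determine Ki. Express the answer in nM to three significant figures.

8.72 nM

Noncompetitive: Vmax,app = Vmax/α with α = 1 + [I]/Ki.
α = Vmax/Vmax,app = 271/164 = 1.652.
Since α = 1 + [I]/Ki, [I]/Ki = 1.652 − 1 = 0.6524 and Ki = 5.69/0.6524 = 8.72 nM.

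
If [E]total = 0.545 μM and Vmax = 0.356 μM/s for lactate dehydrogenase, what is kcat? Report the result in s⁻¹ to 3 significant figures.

0.653 s⁻¹

kcat = Vmax/[E]total = 0.356 μM/s / 0.545 μM = 0.653 s⁻¹.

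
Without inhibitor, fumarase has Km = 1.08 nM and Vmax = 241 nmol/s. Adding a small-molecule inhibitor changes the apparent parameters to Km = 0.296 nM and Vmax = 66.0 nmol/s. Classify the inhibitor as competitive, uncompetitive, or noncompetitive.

uncompetitive

Both Km and Vmax decrease by the same factor (~3.65-fold) — characteristic of uncompetitive inhibition.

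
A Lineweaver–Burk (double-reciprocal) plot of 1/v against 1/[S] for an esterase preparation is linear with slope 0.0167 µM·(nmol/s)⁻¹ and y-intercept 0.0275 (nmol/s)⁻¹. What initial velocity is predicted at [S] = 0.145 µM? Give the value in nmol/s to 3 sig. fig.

The y-intercept is 1/Vmax, so Vmax = 1/0.0275 = 36.4 nmol/s.
The slope is Km/Vmax, so Km = 0.0167 × 36.4 = 0.607 µM.
Then v = 36.4 × 0.145/(0.607 + 0.145) = 7.01 nmol/s.

7.01 nmol/s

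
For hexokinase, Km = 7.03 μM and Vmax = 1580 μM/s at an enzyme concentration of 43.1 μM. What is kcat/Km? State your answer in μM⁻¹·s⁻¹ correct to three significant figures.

5.21 μM⁻¹·s⁻¹

kcat = Vmax/[E]total = 1580/43.1 = 36.7 s⁻¹.
kcat/Km = 36.7/7.03 = 5.21 μM⁻¹·s⁻¹.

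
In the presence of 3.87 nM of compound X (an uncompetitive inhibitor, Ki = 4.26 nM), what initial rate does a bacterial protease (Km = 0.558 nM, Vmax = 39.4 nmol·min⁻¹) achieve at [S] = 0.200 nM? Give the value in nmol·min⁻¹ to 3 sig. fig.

8.39 nmol·min⁻¹

With α = 1 + [I]/Ki = 1 + 3.87/4.26 = 1.908, the uncompetitive rate law is v = (Vmax/α)·[S] / (Km/α + [S]).
v = (39.4/1.908)×0.200 / (0.558/1.908 + 0.200) = 4.129/0.4924 = 8.39 nmol·min⁻¹.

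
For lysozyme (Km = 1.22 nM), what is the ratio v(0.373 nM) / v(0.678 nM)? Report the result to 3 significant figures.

Since Vmax cancels, v₂/v₁ = [S]₂(Km+[S]₁) / [S]₁(Km+[S]₂).
= 0.373×(1.22+0.678) / (0.678×(1.22+0.373)) = 0.7080/1.080 = 0.655.

0.655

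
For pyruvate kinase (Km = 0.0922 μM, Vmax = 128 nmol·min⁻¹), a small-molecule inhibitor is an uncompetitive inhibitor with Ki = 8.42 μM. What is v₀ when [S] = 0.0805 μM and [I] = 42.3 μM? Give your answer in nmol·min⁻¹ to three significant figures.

With α = 1 + [I]/Ki = 1 + 42.3/8.42 = 6.024, the uncompetitive rate law is v = (Vmax/α)·[S] / (Km/α + [S]).
v = (128/6.024)×0.0805 / (0.0922/6.024 + 0.0805) = 1.711/0.09581 = 17.9 nmol·min⁻¹.

17.9 nmol·min⁻¹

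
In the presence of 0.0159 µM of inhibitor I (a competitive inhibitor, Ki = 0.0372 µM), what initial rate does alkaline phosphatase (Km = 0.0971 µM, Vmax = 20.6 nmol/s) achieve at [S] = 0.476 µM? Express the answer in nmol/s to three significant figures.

16.0 nmol/s

With α = 1 + [I]/Ki = 1 + 0.0159/0.0372 = 1.427, the competitive rate law is v = Vmax[S] / (αKm + [S]).
v = 20.6×0.476 / (1.427×0.0971 + 0.476) = 9.806/0.6146 = 16.0 nmol/s.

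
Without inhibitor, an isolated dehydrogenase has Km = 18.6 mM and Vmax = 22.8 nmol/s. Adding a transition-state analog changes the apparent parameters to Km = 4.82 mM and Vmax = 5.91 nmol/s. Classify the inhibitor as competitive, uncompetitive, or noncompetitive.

Both Km and Vmax decrease by the same factor (~3.86-fold) — characteristic of uncompetitive inhibition.

uncompetitive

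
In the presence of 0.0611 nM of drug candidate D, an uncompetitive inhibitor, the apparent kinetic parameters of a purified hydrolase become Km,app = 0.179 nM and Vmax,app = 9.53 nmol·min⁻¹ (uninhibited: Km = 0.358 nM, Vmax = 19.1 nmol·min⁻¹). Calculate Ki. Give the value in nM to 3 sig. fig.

Uncompetitive: Vmax,app = Vmax/α (and Km,app = Km/α) with α = 1 + [I]/Ki.
α = Vmax/Vmax,app = 19.1/9.53 = 2.004.
Since α = 1 + [I]/Ki, [I]/Ki = 2.004 − 1 = 1.004 and Ki = 0.0611/1.004 = 0.0608 nM.

0.0608 nM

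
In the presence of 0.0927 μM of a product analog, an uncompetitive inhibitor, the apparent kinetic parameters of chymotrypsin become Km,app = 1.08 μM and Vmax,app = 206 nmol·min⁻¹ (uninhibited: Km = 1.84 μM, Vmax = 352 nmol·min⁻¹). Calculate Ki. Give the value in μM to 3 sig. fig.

Uncompetitive: Vmax,app = Vmax/α (and Km,app = Km/α) with α = 1 + [I]/Ki.
α = Vmax/Vmax,app = 352/206 = 1.709.
Ki = [I]/(α − 1) = 0.0927/0.7087 = 0.131 μM.

0.131 μM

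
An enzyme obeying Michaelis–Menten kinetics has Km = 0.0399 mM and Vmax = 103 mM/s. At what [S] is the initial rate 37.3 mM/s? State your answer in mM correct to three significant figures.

0.0227 mM

Rearranging v = Vmax[S]/(Km+[S]) gives [S] = Km·v/(Vmax − v).
[S] = 0.0399 × 37.3 / (103 − 37.3) = 1.488/65.70 = 0.0227 mM.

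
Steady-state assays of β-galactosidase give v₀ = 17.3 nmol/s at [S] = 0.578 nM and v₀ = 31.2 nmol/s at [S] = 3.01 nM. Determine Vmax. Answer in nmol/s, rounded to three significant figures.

38.6 nmol/s

In reciprocal form, 1/v = (Km/Vmax)·(1/[S]) + 1/Vmax. The two points give (1/[S], 1/v) = (1.730, 0.05780) and (0.3322, 0.03205).
Slope = (0.05780 − 0.03205)/(1.730 − 0.3322) = 0.01842; intercept = 0.05780 − 0.01842×1.730 = 0.02593.
Vmax = 1/intercept = 38.6 nmol/s; Km = slope × Vmax = 0.01842 × 38.6 = 0.710 nM.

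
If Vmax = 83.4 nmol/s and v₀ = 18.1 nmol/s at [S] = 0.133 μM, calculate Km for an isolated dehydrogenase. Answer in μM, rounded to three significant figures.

0.480 μM

From v = Vmax[S]/(Km+[S]), Km = [S](Vmax − v)/v.
Km = 0.133 × (83.4 − 18.1) / 18.1 = 8.685/18.1 = 0.480 μM.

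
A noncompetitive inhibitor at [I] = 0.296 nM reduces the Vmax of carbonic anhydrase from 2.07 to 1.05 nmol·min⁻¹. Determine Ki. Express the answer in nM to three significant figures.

0.305 nM

Noncompetitive: Vmax,app = Vmax/α with α = 1 + [I]/Ki.
α = Vmax/Vmax,app = 2.07/1.05 = 1.971.
Since α = 1 + [I]/Ki, [I]/Ki = 1.971 − 1 = 0.9714 and Ki = 0.296/0.9714 = 0.305 nM.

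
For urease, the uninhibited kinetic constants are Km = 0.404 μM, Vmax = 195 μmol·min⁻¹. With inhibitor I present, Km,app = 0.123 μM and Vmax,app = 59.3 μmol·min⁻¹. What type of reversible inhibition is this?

Both Km and Vmax decrease by the same factor (~3.29-fold) — characteristic of uncompetitive inhibition.

uncompetitive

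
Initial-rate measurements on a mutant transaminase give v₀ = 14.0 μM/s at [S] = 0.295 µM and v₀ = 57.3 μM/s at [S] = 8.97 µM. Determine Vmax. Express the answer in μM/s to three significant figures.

64.0 μM/s

In reciprocal form, 1/v = (Km/Vmax)·(1/[S]) + 1/Vmax. The two points give (1/[S], 1/v) = (3.390, 0.07143) and (0.1115, 0.01745).
Slope = (0.07143 − 0.01745)/(3.390 − 0.1115) = 0.01646; intercept = 0.07143 − 0.01646×3.390 = 0.01562.
Vmax = 1/intercept = 64.0 μM/s; Km = slope × Vmax = 0.01646 × 64.0 = 1.05 µM.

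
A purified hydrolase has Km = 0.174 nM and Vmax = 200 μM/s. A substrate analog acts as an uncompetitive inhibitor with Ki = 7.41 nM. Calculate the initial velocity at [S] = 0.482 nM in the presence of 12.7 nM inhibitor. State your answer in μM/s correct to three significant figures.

65.0 μM/s

With α = 1 + [I]/Ki = 1 + 12.7/7.41 = 2.714, the uncompetitive rate law is v = (Vmax/α)·[S] / (Km/α + [S]).
v = (200/2.714)×0.482 / (0.174/2.714 + 0.482) = 35.52/0.5461 = 65.0 μM/s.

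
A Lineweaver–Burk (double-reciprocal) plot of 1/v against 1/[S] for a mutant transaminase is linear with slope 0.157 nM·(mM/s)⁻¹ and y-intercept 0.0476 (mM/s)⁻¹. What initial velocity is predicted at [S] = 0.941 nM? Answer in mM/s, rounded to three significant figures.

The y-intercept is 1/Vmax, so Vmax = 1/0.0476 = 21.0 mM/s.
The slope is Km/Vmax, so Km = 0.157 × 21.0 = 3.30 nM.
Then v = 21.0 × 0.941/(3.30 + 0.941) = 4.66 mM/s.

4.66 mM/s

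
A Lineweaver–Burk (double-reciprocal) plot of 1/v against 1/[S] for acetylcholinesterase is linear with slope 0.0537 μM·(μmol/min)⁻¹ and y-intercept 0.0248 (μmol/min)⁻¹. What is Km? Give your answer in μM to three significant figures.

2.17 μM

y-intercept = 1/Vmax ⇒ Vmax = 40.3 μmol/min; slope = Km/Vmax ⇒ Km = slope × Vmax.
Km = 0.0537 × 40.3 = 2.17 μM.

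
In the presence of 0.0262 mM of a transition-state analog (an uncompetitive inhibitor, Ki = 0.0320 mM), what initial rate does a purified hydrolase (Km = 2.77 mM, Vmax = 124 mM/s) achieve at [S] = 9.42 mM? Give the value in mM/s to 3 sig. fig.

α = 1 + [I]/Ki = 1 + 0.0262/0.0320 = 1.819.
For an uncompetitive inhibitor, both parameters are divided by α, giving Vmax/α and Km/α: Km,app = 1.52 mM, Vmax,app = 68.2 mM/s.
v = Vmax,app·[S]/(Km,app + [S]) = 68.2 × 9.42/(1.52 + 9.42) = 58.7 mM/s.

58.7 mM/s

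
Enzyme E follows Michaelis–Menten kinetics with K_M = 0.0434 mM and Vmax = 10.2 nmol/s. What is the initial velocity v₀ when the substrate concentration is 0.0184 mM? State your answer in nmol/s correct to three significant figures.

3.04 nmol/s

v = Vmax·[S]/(Km + [S]) = 10.2 × 0.0184 / (0.0434 + 0.0184)
  = 0.1877 / 0.06180 = 3.04 nmol/s.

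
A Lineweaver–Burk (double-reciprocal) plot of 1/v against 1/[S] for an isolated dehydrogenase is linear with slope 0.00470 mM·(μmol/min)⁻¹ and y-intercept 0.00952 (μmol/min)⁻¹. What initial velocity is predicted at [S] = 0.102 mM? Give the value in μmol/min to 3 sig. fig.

18.0 μmol/min

The y-intercept is 1/Vmax, so Vmax = 1/0.00952 = 105 μmol/min.
The slope is Km/Vmax, so Km = 0.00470 × 105 = 0.494 mM.
Then v = 105 × 0.102/(0.494 + 0.102) = 18.0 μmol/min.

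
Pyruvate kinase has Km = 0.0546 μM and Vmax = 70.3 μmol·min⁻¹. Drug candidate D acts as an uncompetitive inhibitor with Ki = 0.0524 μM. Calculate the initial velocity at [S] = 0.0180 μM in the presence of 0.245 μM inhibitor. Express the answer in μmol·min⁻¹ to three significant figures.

8.07 μmol·min⁻¹

α = 1 + [I]/Ki = 1 + 0.245/0.0524 = 5.676.
For an uncompetitive inhibitor, both parameters are divided by α, giving Vmax/α and Km/α: Km,app = 0.00962 μM, Vmax,app = 12.4 μmol·min⁻¹.
v = Vmax,app·[S]/(Km,app + [S]) = 12.4 × 0.0180/(0.00962 + 0.0180) = 8.07 μmol·min⁻¹.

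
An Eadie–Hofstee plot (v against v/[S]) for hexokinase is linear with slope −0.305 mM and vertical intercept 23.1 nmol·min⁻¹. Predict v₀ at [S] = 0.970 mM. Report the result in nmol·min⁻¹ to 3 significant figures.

17.6 nmol·min⁻¹

In the Eadie–Hofstee form v = Vmax − Km·(v/[S]), the slope is −Km and the intercept is Vmax, so Km = 0.305 mM and Vmax = 23.1 nmol·min⁻¹.
v = 23.1 × 0.970/(0.305 + 0.970) = 17.6 nmol·min⁻¹.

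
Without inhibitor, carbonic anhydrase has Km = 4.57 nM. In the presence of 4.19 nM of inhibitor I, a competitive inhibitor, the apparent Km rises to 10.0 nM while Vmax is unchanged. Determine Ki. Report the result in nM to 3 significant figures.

3.53 nM

Competitive: Km,app = α·Km with α = 1 + [I]/Ki.
α = Km,app/Km = 10.0/4.57 = 2.188.
Since α = 1 + [I]/Ki, [I]/Ki = 2.188 − 1 = 1.188 and Ki = 4.19/1.188 = 3.53 nM.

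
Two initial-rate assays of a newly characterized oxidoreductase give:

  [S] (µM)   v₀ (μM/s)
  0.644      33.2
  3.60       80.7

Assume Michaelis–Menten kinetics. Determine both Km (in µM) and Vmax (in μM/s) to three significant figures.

In reciprocal form, 1/v = (Km/Vmax)·(1/[S]) + 1/Vmax. The two points give (1/[S], 1/v) = (1.553, 0.03012) and (0.2778, 0.01239).
Slope = (0.03012 − 0.01239)/(1.553 − 0.2778) = 0.01390; intercept = 0.03012 − 0.01390×1.553 = 0.008529.
Vmax = 1/intercept = 117 μM/s; Km = slope × Vmax = 0.01390 × 117 = 1.63 µM.

Km = 1.63 µM; Vmax = 117 μM/s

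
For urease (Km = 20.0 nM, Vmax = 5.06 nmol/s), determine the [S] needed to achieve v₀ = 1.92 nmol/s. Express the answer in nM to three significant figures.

Rearranging v = Vmax[S]/(Km+[S]) gives [S] = Km·v/(Vmax − v).
[S] = 20.0 × 1.92 / (5.06 − 1.92) = 38.40/3.140 = 12.2 nM.

12.2 nM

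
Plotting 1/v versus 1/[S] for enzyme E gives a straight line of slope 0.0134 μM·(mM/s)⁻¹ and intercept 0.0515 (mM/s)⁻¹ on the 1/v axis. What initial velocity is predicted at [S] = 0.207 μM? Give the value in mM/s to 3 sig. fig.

8.60 mM/s

The y-intercept is 1/Vmax, so Vmax = 1/0.0515 = 19.4 mM/s.
The slope is Km/Vmax, so Km = 0.0134 × 19.4 = 0.260 μM.
Then v = 19.4 × 0.207/(0.260 + 0.207) = 8.60 mM/s.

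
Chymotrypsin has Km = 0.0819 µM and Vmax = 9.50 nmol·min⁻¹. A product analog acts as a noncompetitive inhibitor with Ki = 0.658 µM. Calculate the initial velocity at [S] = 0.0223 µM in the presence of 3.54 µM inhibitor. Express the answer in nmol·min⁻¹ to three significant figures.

With α = 1 + [I]/Ki = 1 + 3.54/0.658 = 6.380, the noncompetitive rate law is v = (Vmax/α)·[S] / (Km + [S]).
v = (9.50/6.380)×0.0223 / (0.0819 + 0.0223) = 0.03321/0.1042 = 0.319 nmol·min⁻¹.

0.319 nmol·min⁻¹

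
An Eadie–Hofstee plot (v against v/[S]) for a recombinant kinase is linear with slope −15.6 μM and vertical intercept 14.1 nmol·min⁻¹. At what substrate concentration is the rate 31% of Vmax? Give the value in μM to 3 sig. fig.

The Eadie–Hofstee slope gives Km = 15.6 μM (slope = −Km).
v/Vmax = [S]/(Km+[S]) = 0.31 ⇒ [S] = Km·0.31/(1−0.31) = 15.6 × 0.4493 = 7.01 μM.

7.01 μM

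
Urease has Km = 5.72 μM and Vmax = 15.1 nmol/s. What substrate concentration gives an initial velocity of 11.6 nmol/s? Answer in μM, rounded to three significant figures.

The required fractional saturation is v/Vmax = 11.6/15.1 = 0.7682.
Then [S]/(Km+[S]) = 0.7682 ⇒ [S] = 5.72 × 0.7682/(1 − 0.7682) = 19.0 μM.

19.0 μM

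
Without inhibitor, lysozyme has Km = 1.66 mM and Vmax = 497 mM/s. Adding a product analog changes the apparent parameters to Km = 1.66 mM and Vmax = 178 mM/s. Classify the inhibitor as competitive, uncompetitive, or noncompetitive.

Vmax decreases (497 → 178 mM/s) while Km is unchanged — pure noncompetitive inhibition.

noncompetitive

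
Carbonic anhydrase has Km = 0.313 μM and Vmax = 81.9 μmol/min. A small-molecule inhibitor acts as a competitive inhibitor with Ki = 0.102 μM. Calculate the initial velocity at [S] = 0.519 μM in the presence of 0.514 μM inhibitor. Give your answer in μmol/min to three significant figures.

17.6 μmol/min

With α = 1 + [I]/Ki = 1 + 0.514/0.102 = 6.039, the competitive rate law is v = Vmax[S] / (αKm + [S]).
v = 81.9×0.519 / (6.039×0.313 + 0.519) = 42.51/2.409 = 17.6 μmol/min.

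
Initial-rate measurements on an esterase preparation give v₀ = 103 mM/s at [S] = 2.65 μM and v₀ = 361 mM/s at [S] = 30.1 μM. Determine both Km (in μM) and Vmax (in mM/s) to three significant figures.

From v = Vmax[S]/(Km+[S]), each point gives Vmax = v(Km+[S])/[S].
Equating: 103(Km+2.65)/2.65 = 361(Km+30.1)/30.1.
38.87·Km + 103 = 11.99·Km + 361, so (38.87 − 11.99)·Km = 361 − 103.
Km = 258.0/26.87 = 9.60 μM; then Vmax = 103(9.60+2.65)/2.65 = 476 mM/s.

Km = 9.60 μM; Vmax = 476 mM/s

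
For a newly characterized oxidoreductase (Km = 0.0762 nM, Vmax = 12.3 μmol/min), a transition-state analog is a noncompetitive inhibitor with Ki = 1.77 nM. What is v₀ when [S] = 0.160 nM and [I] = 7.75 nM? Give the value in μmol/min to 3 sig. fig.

1.55 μmol/min

With α = 1 + [I]/Ki = 1 + 7.75/1.77 = 5.379, the noncompetitive rate law is v = (Vmax/α)·[S] / (Km + [S]).
v = (12.3/5.379)×0.160 / (0.0762 + 0.160) = 0.3659/0.2362 = 1.55 μmol/min.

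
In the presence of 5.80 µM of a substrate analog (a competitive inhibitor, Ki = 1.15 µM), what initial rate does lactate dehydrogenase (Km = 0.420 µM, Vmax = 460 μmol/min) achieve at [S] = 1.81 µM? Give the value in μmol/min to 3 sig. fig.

With α = 1 + [I]/Ki = 1 + 5.80/1.15 = 6.043, the competitive rate law is v = Vmax[S] / (αKm + [S]).
v = 460×1.81 / (6.043×0.420 + 1.81) = 832.6/4.348 = 191 μmol/min.

191 μmol/min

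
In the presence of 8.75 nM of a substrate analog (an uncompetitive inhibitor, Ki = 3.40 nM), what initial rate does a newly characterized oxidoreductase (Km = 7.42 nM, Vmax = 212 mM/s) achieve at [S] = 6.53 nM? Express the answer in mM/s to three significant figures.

With α = 1 + [I]/Ki = 1 + 8.75/3.40 = 3.574, the uncompetitive rate law is v = (Vmax/α)·[S] / (Km/α + [S]).
v = (212/3.574)×6.53 / (7.42/3.574 + 6.53) = 387.4/8.606 = 45.0 mM/s.

45.0 mM/s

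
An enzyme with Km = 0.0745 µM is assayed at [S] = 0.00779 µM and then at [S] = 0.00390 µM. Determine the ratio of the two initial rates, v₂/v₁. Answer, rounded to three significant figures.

The fractional saturations are [S]/(Km+[S]) = 0.00779/0.08229 = 0.09467 and 0.00390/0.07840 = 0.04974.
v₂/v₁ is just their ratio: 0.04974/0.09467 = 0.525.

0.525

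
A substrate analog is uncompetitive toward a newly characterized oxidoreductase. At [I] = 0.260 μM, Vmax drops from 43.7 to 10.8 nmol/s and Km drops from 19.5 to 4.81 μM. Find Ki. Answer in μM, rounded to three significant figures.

Uncompetitive: Vmax,app = Vmax/α (and Km,app = Km/α) with α = 1 + [I]/Ki.
α = Vmax/Vmax,app = 43.7/10.8 = 4.046.
Since α = 1 + [I]/Ki, [I]/Ki = 4.046 − 1 = 3.046 and Ki = 0.260/3.046 = 0.0853 μM.

0.0853 μM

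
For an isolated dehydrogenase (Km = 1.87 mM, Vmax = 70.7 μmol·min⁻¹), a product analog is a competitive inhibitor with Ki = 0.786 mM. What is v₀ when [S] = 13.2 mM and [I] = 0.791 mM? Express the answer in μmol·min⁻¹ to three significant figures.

55.1 μmol·min⁻¹

α = 1 + [I]/Ki = 1 + 0.791/0.786 = 2.006.
For a competitive inhibitor, Vmax is unchanged and the apparent Km becomes α·Km: Km,app = 3.75 mM, Vmax,app = 70.7 μmol·min⁻¹.
v = Vmax,app·[S]/(Km,app + [S]) = 70.7 × 13.2/(3.75 + 13.2) = 55.1 μmol·min⁻¹.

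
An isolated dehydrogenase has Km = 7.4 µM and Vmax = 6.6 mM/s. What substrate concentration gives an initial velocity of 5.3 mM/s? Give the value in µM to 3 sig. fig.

30.2 µM

The required fractional saturation is v/Vmax = 5.3/6.6 = 0.8030.
Then [S]/(Km+[S]) = 0.8030 ⇒ [S] = 7.4 × 0.8030/(1 − 0.8030) = 30.2 µM.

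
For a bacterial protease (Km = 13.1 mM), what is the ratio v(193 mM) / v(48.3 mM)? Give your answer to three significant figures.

1.19

The fractional saturations are [S]/(Km+[S]) = 48.3/61.40 = 0.7866 and 193/206.1 = 0.9364.
v₂/v₁ is just their ratio: 0.9364/0.7866 = 1.19.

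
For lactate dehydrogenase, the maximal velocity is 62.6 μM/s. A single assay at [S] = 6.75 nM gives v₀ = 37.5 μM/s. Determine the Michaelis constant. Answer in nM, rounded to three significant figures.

From v = Vmax[S]/(Km+[S]), Km = [S](Vmax − v)/v.
Km = 6.75 × (62.6 − 37.5) / 37.5 = 169.4/37.5 = 4.52 nM.

4.52 nM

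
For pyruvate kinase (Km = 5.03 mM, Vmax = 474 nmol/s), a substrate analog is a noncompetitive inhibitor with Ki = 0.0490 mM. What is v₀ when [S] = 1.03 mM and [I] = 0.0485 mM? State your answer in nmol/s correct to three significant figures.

40.5 nmol/s

α = 1 + [I]/Ki = 1 + 0.0485/0.0490 = 1.990.
For a noncompetitive inhibitor, Vmax is reduced to Vmax/α while Km is unchanged: Km,app = 5.03 mM, Vmax,app = 238 nmol/s.
v = Vmax,app·[S]/(Km,app + [S]) = 238 × 1.03/(5.03 + 1.03) = 40.5 nmol/s.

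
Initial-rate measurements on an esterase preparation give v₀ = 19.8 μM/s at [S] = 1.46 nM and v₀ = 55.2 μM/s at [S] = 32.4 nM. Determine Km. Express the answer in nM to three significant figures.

In reciprocal form, 1/v = (Km/Vmax)·(1/[S]) + 1/Vmax. The two points give (1/[S], 1/v) = (0.6849, 0.05051) and (0.03086, 0.01812).
Slope = (0.05051 − 0.01812)/(0.6849 − 0.03086) = 0.04952; intercept = 0.05051 − 0.04952×0.6849 = 0.01659.
Vmax = 1/intercept = 60.3 μM/s; Km = slope × Vmax = 0.04952 × 60.3 = 2.99 nM.

2.99 nM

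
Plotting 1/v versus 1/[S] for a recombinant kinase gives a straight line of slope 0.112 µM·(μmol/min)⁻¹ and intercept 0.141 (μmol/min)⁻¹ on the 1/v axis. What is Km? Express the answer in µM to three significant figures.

y-intercept = 1/Vmax ⇒ Vmax = 7.09 μmol/min; slope = Km/Vmax ⇒ Km = slope × Vmax.
Km = 0.112 × 7.09 = 0.794 µM.

0.794 µM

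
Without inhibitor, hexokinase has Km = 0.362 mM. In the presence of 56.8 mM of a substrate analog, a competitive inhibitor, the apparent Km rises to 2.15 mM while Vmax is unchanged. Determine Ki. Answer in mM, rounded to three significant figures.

Competitive: Km,app = α·Km with α = 1 + [I]/Ki.
α = Km,app/Km = 2.15/0.362 = 5.939.
Since α = 1 + [I]/Ki, [I]/Ki = 5.939 − 1 = 4.939 and Ki = 56.8/4.939 = 11.5 mM.

11.5 mM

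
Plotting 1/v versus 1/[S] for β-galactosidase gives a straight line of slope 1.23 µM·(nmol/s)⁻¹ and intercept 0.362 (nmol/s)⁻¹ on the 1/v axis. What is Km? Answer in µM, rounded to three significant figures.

3.40 µM

y-intercept = 1/Vmax ⇒ Vmax = 2.76 nmol/s; slope = Km/Vmax ⇒ Km = slope × Vmax.
Km = 1.23 × 2.76 = 3.40 µM.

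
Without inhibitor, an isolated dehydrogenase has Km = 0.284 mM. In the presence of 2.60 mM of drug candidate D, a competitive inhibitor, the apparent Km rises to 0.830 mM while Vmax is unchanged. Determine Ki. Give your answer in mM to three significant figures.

1.35 mM

Competitive: Km,app = α·Km with α = 1 + [I]/Ki.
α = Km,app/Km = 0.830/0.284 = 2.923.
Since α = 1 + [I]/Ki, [I]/Ki = 2.923 − 1 = 1.923 and Ki = 2.60/1.923 = 1.35 mM.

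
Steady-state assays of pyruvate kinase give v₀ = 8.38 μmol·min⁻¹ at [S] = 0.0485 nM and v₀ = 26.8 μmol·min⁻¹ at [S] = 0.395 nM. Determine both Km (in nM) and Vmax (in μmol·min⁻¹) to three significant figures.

Km = 0.176 nM; Vmax = 38.7 μmol·min⁻¹

From v = Vmax[S]/(Km+[S]), each point gives Vmax = v(Km+[S])/[S].
Equating: 8.38(Km+0.0485)/0.0485 = 26.8(Km+0.395)/0.395.
172.8·Km + 8.38 = 67.85·Km + 26.8, so (172.8 − 67.85)·Km = 26.8 − 8.38.
Km = 18.42/104.9 = 0.176 nM; then Vmax = 8.38(0.176+0.0485)/0.0485 = 38.7 μmol·min⁻¹.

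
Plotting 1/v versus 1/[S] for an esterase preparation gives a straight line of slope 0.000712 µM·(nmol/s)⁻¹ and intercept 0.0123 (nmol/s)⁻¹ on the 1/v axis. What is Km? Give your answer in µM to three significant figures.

y-intercept = 1/Vmax ⇒ Vmax = 81.3 nmol/s; slope = Km/Vmax ⇒ Km = slope × Vmax.
Km = 0.000712 × 81.3 = 0.0579 µM.

0.0579 µM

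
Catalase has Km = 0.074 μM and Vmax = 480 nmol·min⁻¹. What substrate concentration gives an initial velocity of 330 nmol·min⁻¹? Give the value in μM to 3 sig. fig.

0.163 μM

Rearranging v = Vmax[S]/(Km+[S]) gives [S] = Km·v/(Vmax − v).
[S] = 0.074 × 330 / (480 − 330) = 24.42/150.0 = 0.163 μM.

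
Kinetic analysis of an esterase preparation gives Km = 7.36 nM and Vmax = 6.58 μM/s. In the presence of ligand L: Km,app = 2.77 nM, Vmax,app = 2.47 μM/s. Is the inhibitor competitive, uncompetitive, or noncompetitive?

uncompetitive

Both Km and Vmax decrease by the same factor (~2.66-fold) — characteristic of uncompetitive inhibition.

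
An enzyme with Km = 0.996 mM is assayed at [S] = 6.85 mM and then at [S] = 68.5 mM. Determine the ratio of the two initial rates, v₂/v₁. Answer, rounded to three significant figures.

1.13

The fractional saturations are [S]/(Km+[S]) = 6.85/7.846 = 0.8731 and 68.5/69.50 = 0.9857.
v₂/v₁ is just their ratio: 0.9857/0.8731 = 1.13.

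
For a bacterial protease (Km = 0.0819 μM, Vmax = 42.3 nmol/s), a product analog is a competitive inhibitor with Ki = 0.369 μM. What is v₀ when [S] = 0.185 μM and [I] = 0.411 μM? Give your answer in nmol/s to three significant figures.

With α = 1 + [I]/Ki = 1 + 0.411/0.369 = 2.114, the competitive rate law is v = Vmax[S] / (αKm + [S]).
v = 42.3×0.185 / (2.114×0.0819 + 0.185) = 7.825/0.3581 = 21.9 nmol/s.

21.9 nmol/s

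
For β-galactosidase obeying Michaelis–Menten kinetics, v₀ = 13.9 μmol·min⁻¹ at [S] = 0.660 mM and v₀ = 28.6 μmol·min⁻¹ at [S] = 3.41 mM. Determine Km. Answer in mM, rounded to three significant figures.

From v = Vmax[S]/(Km+[S]), each point gives Vmax = v(Km+[S])/[S].
Equating: 13.9(Km+0.660)/0.660 = 28.6(Km+3.41)/3.41.
21.06·Km + 13.9 = 8.387·Km + 28.6, so (21.06 − 8.387)·Km = 28.6 − 13.9.
Km = 14.70/12.67 = 1.16 mM; then Vmax = 13.9(1.16+0.660)/0.660 = 38.3 μmol·min⁻¹.

1.16 mM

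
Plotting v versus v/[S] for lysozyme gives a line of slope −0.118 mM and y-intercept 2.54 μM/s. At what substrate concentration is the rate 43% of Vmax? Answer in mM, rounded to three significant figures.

0.0890 mM

The Eadie–Hofstee slope gives Km = 0.118 mM (slope = −Km).
v/Vmax = [S]/(Km+[S]) = 0.43 ⇒ [S] = Km·0.43/(1−0.43) = 0.118 × 0.7544 = 0.0890 mM.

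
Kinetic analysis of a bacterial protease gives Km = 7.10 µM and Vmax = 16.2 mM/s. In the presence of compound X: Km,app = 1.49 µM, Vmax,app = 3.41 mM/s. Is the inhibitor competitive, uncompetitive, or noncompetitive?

uncompetitive

Both Km and Vmax decrease by the same factor (~4.75-fold) — characteristic of uncompetitive inhibition.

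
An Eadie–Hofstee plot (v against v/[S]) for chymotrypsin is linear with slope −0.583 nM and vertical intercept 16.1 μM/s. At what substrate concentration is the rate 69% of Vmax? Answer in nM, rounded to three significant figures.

The Eadie–Hofstee slope gives Km = 0.583 nM (slope = −Km).
v/Vmax = [S]/(Km+[S]) = 0.69 ⇒ [S] = Km·0.69/(1−0.69) = 0.583 × 2.226 = 1.30 nM.

1.30 nM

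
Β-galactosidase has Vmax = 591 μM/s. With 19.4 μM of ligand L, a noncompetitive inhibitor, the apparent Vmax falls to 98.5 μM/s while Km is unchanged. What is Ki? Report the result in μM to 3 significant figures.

3.88 μM

Noncompetitive: Vmax,app = Vmax/α with α = 1 + [I]/Ki.
α = Vmax/Vmax,app = 591/98.5 = 6.000.
Since α = 1 + [I]/Ki, [I]/Ki = 6.000 − 1 = 5.000 and Ki = 19.4/5.000 = 3.88 μM.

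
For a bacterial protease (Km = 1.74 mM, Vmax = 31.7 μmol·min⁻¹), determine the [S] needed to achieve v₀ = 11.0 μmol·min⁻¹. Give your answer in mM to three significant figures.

The required fractional saturation is v/Vmax = 11.0/31.7 = 0.3470.
Then [S]/(Km+[S]) = 0.3470 ⇒ [S] = 1.74 × 0.3470/(1 − 0.3470) = 0.925 mM.

0.925 mM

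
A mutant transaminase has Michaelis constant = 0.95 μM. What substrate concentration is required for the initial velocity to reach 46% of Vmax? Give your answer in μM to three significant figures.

0.809 μM

v/Vmax = [S]/(Km+[S]) = 0.46, so [S] = Km·0.46/(1 − 0.46) = 0.95 × 0.8519.
[S] = 0.809 μM.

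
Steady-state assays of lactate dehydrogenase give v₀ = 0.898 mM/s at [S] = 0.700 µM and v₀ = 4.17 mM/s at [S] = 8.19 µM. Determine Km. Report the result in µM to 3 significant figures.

From v = Vmax[S]/(Km+[S]), each point gives Vmax = v(Km+[S])/[S].
Equating: 0.898(Km+0.700)/0.700 = 4.17(Km+8.19)/8.19.
1.283·Km + 0.898 = 0.5092·Km + 4.17, so (1.283 − 0.5092)·Km = 4.17 − 0.898.
Km = 3.272/0.7737 = 4.23 µM; then Vmax = 0.898(4.23+0.700)/0.700 = 6.32 mM/s.

4.23 µM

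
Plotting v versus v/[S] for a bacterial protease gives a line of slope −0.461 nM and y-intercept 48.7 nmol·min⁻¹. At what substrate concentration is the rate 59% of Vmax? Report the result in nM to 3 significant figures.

The Eadie–Hofstee slope gives Km = 0.461 nM (slope = −Km).
v/Vmax = [S]/(Km+[S]) = 0.59 ⇒ [S] = Km·0.59/(1−0.59) = 0.461 × 1.439 = 0.663 nM.

0.663 nM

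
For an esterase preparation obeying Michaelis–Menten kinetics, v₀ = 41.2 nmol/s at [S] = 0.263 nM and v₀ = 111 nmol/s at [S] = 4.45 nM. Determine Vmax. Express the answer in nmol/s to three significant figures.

From v = Vmax[S]/(Km+[S]), each point gives Vmax = v(Km+[S])/[S].
Equating: 41.2(Km+0.263)/0.263 = 111(Km+4.45)/4.45.
156.7·Km + 41.2 = 24.94·Km + 111, so (156.7 − 24.94)·Km = 111 − 41.2.
Km = 69.80/131.7 = 0.530 nM; then Vmax = 41.2(0.530+0.263)/0.263 = 124 nmol/s.

124 nmol/s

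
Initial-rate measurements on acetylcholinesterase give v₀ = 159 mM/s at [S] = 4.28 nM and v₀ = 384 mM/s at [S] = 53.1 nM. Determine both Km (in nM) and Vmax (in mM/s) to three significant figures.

In reciprocal form, 1/v = (Km/Vmax)·(1/[S]) + 1/Vmax. The two points give (1/[S], 1/v) = (0.2336, 0.006289) and (0.01883, 0.002604).
Slope = (0.006289 − 0.002604)/(0.2336 − 0.01883) = 0.01716; intercept = 0.006289 − 0.01716×0.2336 = 0.002281.
Vmax = 1/intercept = 438 mM/s; Km = slope × Vmax = 0.01716 × 438 = 7.52 nM.

Km = 7.52 nM; Vmax = 438 mM/s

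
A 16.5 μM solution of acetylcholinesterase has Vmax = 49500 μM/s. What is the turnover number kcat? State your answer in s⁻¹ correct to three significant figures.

3000 s⁻¹

kcat = Vmax/[E]total = 49500 μM/s / 16.5 μM = 3000 s⁻¹.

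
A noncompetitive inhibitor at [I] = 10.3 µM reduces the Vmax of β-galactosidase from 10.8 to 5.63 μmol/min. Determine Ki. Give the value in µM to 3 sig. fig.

Noncompetitive: Vmax,app = Vmax/α with α = 1 + [I]/Ki.
α = Vmax/Vmax,app = 10.8/5.63 = 1.918.
Ki = [I]/(α − 1) = 10.3/0.9183 = 11.2 µM.

11.2 µM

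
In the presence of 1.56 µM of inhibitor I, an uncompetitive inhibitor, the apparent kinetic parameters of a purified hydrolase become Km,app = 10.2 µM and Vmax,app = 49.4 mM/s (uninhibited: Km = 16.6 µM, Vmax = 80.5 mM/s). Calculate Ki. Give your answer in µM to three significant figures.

2.48 µM

Uncompetitive: Vmax,app = Vmax/α (and Km,app = Km/α) with α = 1 + [I]/Ki.
α = Vmax/Vmax,app = 80.5/49.4 = 1.630.
Since α = 1 + [I]/Ki, [I]/Ki = 1.630 − 1 = 0.6296 and Ki = 1.56/0.6296 = 2.48 µM.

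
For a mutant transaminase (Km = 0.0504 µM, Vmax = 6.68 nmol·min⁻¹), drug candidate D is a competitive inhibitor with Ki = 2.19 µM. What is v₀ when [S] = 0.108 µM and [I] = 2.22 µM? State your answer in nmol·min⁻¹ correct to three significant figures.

With α = 1 + [I]/Ki = 1 + 2.22/2.19 = 2.014, the competitive rate law is v = Vmax[S] / (αKm + [S]).
v = 6.68×0.108 / (2.014×0.0504 + 0.108) = 0.7214/0.2095 = 3.44 nmol·min⁻¹.

3.44 nmol·min⁻¹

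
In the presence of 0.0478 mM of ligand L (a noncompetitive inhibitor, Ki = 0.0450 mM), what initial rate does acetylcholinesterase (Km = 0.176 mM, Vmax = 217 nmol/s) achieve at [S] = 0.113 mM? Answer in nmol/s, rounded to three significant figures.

41.1 nmol/s

α = 1 + [I]/Ki = 1 + 0.0478/0.0450 = 2.062.
For a noncompetitive inhibitor, Vmax is reduced to Vmax/α while Km is unchanged: Km,app = 0.176 mM, Vmax,app = 105 nmol/s.
v = Vmax,app·[S]/(Km,app + [S]) = 105 × 0.113/(0.176 + 0.113) = 41.1 nmol/s.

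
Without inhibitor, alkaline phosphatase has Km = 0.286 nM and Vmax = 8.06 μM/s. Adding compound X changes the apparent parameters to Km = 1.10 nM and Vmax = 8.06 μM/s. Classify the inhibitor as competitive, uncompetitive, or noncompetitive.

competitive

Km increases (0.286 → 1.10 nM) while Vmax is unchanged — the hallmark of competitive inhibition.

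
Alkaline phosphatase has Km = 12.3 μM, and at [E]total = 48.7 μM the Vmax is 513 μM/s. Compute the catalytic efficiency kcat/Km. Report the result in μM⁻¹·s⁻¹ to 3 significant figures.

kcat = Vmax/[E]total = 513/48.7 = 10.5 s⁻¹.
kcat/Km = 10.5/12.3 = 0.856 μM⁻¹·s⁻¹.

0.856 μM⁻¹·s⁻¹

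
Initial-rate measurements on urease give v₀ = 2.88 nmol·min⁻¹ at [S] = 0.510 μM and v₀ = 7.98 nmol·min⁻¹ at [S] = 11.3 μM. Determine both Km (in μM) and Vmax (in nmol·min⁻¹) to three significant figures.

From v = Vmax[S]/(Km+[S]), each point gives Vmax = v(Km+[S])/[S].
Equating: 2.88(Km+0.510)/0.510 = 7.98(Km+11.3)/11.3.
5.647·Km + 2.88 = 0.7062·Km + 7.98, so (5.647 − 0.7062)·Km = 7.98 − 2.88.
Km = 5.100/4.941 = 1.03 μM; then Vmax = 2.88(1.03+0.510)/0.510 = 8.71 nmol·min⁻¹.

Km = 1.03 μM; Vmax = 8.71 nmol·min⁻¹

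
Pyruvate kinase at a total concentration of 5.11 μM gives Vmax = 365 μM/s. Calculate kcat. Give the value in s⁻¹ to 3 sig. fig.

kcat = Vmax/[E]total = 365 μM/s / 5.11 μM = 71.4 s⁻¹.

71.4 s⁻¹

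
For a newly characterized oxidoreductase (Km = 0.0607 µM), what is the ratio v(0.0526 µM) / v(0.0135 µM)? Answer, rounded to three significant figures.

The fractional saturations are [S]/(Km+[S]) = 0.0135/0.07420 = 0.1819 and 0.0526/0.1133 = 0.4643.
v₂/v₁ is just their ratio: 0.4643/0.1819 = 2.55.

2.55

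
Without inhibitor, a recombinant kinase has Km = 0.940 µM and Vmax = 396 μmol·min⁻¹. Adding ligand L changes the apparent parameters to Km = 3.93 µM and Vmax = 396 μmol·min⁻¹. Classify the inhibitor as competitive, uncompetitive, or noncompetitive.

competitive

Km increases (0.940 → 3.93 µM) while Vmax is unchanged — the hallmark of competitive inhibition.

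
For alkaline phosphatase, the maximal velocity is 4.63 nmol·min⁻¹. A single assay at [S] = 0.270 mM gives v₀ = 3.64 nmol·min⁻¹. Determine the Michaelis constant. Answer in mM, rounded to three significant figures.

0.0734 mM

v/Vmax = 3.64/4.63 = 0.7862 = [S]/(Km+[S]).
So Km + [S] = [S]/0.7862 = 0.3434 mM, giving Km = 0.3434 − 0.270 = 0.0734 mM.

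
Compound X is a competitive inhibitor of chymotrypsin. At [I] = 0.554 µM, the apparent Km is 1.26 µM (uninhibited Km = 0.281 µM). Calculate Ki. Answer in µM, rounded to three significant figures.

0.159 µM

Competitive: Km,app = α·Km with α = 1 + [I]/Ki.
α = Km,app/Km = 1.26/0.281 = 4.484.
Ki = [I]/(α − 1) = 0.554/3.484 = 0.159 µM.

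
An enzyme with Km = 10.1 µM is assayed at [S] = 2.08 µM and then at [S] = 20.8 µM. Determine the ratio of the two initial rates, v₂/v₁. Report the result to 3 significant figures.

The fractional saturations are [S]/(Km+[S]) = 2.08/12.18 = 0.1708 and 20.8/30.90 = 0.6731.
v₂/v₁ is just their ratio: 0.6731/0.1708 = 3.94.

3.94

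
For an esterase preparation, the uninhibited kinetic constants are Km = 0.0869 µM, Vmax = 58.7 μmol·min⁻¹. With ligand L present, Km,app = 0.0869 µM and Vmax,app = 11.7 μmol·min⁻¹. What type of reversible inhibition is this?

Vmax decreases (58.7 → 11.7 μmol·min⁻¹) while Km is unchanged — pure noncompetitive inhibition.

noncompetitive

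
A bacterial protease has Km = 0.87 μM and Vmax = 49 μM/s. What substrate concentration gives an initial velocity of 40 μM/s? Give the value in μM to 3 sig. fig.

The required fractional saturation is v/Vmax = 40/49 = 0.8163.
Then [S]/(Km+[S]) = 0.8163 ⇒ [S] = 0.87 × 0.8163/(1 − 0.8163) = 3.87 μM.

3.87 μM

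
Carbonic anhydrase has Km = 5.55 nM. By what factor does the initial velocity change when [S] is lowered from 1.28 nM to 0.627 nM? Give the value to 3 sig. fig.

0.542

Since Vmax cancels, v₂/v₁ = [S]₂(Km+[S]₁) / [S]₁(Km+[S]₂).
= 0.627×(5.55+1.28) / (1.28×(5.55+0.627)) = 4.282/7.907 = 0.542.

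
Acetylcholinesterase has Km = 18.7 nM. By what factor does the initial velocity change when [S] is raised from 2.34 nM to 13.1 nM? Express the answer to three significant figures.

The fractional saturations are [S]/(Km+[S]) = 2.34/21.04 = 0.1112 and 13.1/31.80 = 0.4119.
v₂/v₁ is just their ratio: 0.4119/0.1112 = 3.70.

3.70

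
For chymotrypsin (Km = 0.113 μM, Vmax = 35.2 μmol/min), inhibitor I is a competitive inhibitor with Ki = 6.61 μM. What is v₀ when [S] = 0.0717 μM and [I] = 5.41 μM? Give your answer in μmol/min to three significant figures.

With α = 1 + [I]/Ki = 1 + 5.41/6.61 = 1.818, the competitive rate law is v = Vmax[S] / (αKm + [S]).
v = 35.2×0.0717 / (1.818×0.113 + 0.0717) = 2.524/0.2772 = 9.11 μmol/min.

9.11 μmol/min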